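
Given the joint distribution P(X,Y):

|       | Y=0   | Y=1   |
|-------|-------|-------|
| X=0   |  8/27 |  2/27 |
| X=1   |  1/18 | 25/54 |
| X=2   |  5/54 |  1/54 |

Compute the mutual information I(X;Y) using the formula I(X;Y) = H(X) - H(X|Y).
0.3968 bits

I(X;Y) = H(X) - H(X|Y)

Marginal of X (row sums):
  P(X=0) = 8/27 + 2/27 = 10/27
  P(X=1) = 1/18 + 25/54 = 14/27
  P(X=2) = 5/54 + 1/54 = 1/9
H(X) = -[(10/27)·log₂(10/27) + (14/27)·log₂(14/27) + (1/9)·log₂(1/9)]
  = 0.530726 + 0.491313 + 0.352214 = 1.374253 bits

Marginal of Y (column sums):
  P(Y=0) = 8/27 + 1/18 + 5/54 = 4/9
  P(Y=1) = 2/27 + 25/54 + 1/54 = 5/9
H(X|Y) = Σ_y P(y)·H(X|Y=y):
  Y=0: P(Y=0) = 4/9, P(X|Y=0) = (2/3, 1/8, 5/24) → H(X|Y=0) = 1.236441
  Y=1: P(Y=1) = 5/9, P(X|Y=1) = (2/15, 5/6, 1/30) → H(X|Y=1) = 0.770344
H(X|Y) = (4/9)·1.236441 + (5/9)·0.770344 = 0.977498 bits

I(X;Y) = H(X) - H(X|Y) = 1.374253 - 0.977498 = 0.3968 bits

Cross-check via I(X;Y) = H(X) + H(Y) - H(X,Y): computing H(Y) from the column sums and H(X,Y) from the 6 cells in the same way gives H(Y) = 0.991076 bits and H(X,Y) = 1.968574 bits, so
I(X;Y) = 1.374253 + 0.991076 - 1.968574 = 0.3968 bits ✓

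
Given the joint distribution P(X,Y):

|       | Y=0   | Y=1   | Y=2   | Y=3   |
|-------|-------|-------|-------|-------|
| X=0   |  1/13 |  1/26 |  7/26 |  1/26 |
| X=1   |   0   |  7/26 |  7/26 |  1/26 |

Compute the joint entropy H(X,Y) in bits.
2.3560 bits

H(X,Y) = -Σ_{x,y} P(x,y) log₂ P(x,y). Per-cell terms -P(x,y)·log₂P(x,y):
  X=0: 0.284649, 0.180786, 0.509677, 0.180786
  X=1: 0.000000, 0.509677, 0.509677, 0.180786
  (cells with P = 0 contribute 0)
Sum of the 8 terms: H(X,Y) = 2.3560 bits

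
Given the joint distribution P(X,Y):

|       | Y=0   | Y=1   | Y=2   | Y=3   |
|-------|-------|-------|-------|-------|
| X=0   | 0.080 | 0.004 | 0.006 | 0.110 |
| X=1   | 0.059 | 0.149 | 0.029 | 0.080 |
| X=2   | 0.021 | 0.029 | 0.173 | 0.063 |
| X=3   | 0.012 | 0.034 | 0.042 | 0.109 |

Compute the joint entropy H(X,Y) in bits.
3.5451 bits

H(X,Y) = -Σ_{x,y} P(x,y) log₂ P(x,y). Per-cell terms -P(x,y)·log₂P(x,y):
  X=0: 0.2915, 0.0319, 0.0443, 0.3503
  X=1: 0.2409, 0.4092, 0.1481, 0.2915
  X=2: 0.1170, 0.1481, 0.4379, 0.2513
  X=3: 0.0766, 0.1659, 0.1921, 0.3485
Sum of the 16 terms: H(X,Y) = 3.5451 bits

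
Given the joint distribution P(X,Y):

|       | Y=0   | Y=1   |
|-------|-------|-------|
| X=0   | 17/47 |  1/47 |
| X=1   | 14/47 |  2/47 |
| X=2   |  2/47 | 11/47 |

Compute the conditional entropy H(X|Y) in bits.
1.1686 bits

H(X|Y) = H(X,Y) - H(Y)

H(X,Y) = -Σ_{x,y} P(x,y) log₂ P(x,y). Per-cell terms -P(x,y)·log₂P(x,y):
  X=0: 0.53066, 0.11818
  X=1: 0.52045, 0.19381
  X=2: 0.19381, 0.49036
Sum of the 6 terms: H(X,Y) = 2.0473 bits

Marginal of Y (column sums):
  P(Y=0) = 17/47 + 14/47 + 2/47 = 33/47
  P(Y=1) = 1/47 + 2/47 + 11/47 = 14/47
H(Y) = -[(33/47)·log₂(33/47) + (14/47)·log₂(14/47)]
  = 0.35822 + 0.52045 = 0.8787 bits

H(X|Y) = H(X,Y) - H(Y) = 2.0473 - 0.8787 = 1.1686 bits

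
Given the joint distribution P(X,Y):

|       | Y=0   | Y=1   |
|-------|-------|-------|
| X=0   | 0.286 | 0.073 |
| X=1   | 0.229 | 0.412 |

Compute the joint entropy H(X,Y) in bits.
1.8062 bits

H(X,Y) = -Σ_{x,y} P(x,y) log₂ P(x,y). Per-cell terms -P(x,y)·log₂P(x,y):
  X=0: 0.5165, 0.2756
  X=1: 0.4870, 0.5271
Sum of the 4 terms: H(X,Y) = 1.8062 bits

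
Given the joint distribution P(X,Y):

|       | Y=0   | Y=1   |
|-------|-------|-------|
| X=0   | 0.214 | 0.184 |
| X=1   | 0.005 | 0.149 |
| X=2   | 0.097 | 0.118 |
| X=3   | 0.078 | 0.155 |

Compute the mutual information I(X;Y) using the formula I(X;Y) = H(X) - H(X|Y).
0.1113 bits

I(X;Y) = H(X) - H(X|Y)

Marginal of X (row sums):
  P(X=0) = 0.214 + 0.184 = 0.398
  P(X=1) = 0.005 + 0.149 = 0.154
  P(X=2) = 0.097 + 0.118 = 0.215
  P(X=3) = 0.078 + 0.155 = 0.233
H(X) = -[0.398·log₂(0.398) + 0.154·log₂(0.154) + 0.215·log₂(0.215) + 0.233·log₂(0.233)]
  = 0.5290 + 0.4156 + 0.4768 + 0.4897 = 1.9111 bits

Marginal of Y (column sums):
  P(Y=0) = 0.214 + 0.005 + 0.097 + 0.078 = 0.394
  P(Y=1) = 0.184 + 0.149 + 0.118 + 0.155 = 0.606
H(X|Y) = Σ_y P(y)·H(X|Y=y):
  Y=0: P(Y=0) = 0.394, P(X|Y=0) = (107/197, 5/394, 97/394, 39/197) → H(X|Y=0) = 1.5187
  Y=1: P(Y=1) = 0.606, P(X|Y=1) = (92/303, 149/606, 59/303, 155/606) → H(X|Y=1) = 1.9825
H(X|Y) = 0.394·1.5187 + 0.606·1.9825 = 1.7998 bits

I(X;Y) = H(X) - H(X|Y) = 1.9111 - 1.7998 = 0.1113 bits

Cross-check via I(X;Y) = H(X) + H(Y) - H(X,Y): computing H(Y) from the column sums and H(X,Y) from the 8 cells in the same way gives H(Y) = 0.9673 bits and H(X,Y) = 2.7671 bits, so
I(X;Y) = 1.9111 + 0.9673 - 2.7671 = 0.1113 bits ✓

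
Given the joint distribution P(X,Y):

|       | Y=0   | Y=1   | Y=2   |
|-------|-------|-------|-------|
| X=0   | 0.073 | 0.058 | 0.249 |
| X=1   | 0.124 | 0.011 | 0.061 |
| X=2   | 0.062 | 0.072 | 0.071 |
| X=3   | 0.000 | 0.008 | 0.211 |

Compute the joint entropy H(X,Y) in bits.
3.0268 bits

H(X,Y) = -Σ_{x,y} P(x,y) log₂ P(x,y). Per-cell terms -P(x,y)·log₂P(x,y):
  X=0: 0.27565, 0.23825, 0.49944
  X=1: 0.37344, 0.07157, 0.24614
  X=2: 0.24872, 0.27330, 0.27094
  X=3: 0.00000, 0.05573, 0.47363
  (cells with P = 0 contribute 0)
Sum of the 12 terms: H(X,Y) = 3.0268 bits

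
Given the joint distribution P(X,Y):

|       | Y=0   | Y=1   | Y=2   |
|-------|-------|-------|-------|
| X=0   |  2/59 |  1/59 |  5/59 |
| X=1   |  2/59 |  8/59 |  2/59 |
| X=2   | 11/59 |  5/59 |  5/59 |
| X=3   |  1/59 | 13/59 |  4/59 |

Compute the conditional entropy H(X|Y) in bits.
1.6507 bits

H(X|Y) = H(X,Y) - H(Y)

H(X,Y) = -Σ_{x,y} P(x,y) log₂ P(x,y). Per-cell terms -P(x,y)·log₂P(x,y):
  X=0: 0.16551, 0.09971, 0.30176
  X=1: 0.16551, 0.39087, 0.16551
  X=2: 0.45179, 0.30176, 0.30176
  X=3: 0.09971, 0.48082, 0.26323
Sum of the 12 terms: H(X,Y) = 3.1879 bits

Marginal of Y (column sums):
  P(Y=0) = 2/59 + 2/59 + 11/59 + 1/59 = 16/59
  P(Y=1) = 1/59 + 8/59 + 5/59 + 13/59 = 27/59
  P(Y=2) = 5/59 + 2/59 + 5/59 + 4/59 = 16/59
H(Y) = -[(16/59)·log₂(16/59) + (27/59)·log₂(27/59) + (16/59)·log₂(16/59)]
  = 0.51055 + 0.51609 + 0.51055 = 1.5372 bits

H(X|Y) = H(X,Y) - H(Y) = 3.1879 - 1.5372 = 1.6507 bits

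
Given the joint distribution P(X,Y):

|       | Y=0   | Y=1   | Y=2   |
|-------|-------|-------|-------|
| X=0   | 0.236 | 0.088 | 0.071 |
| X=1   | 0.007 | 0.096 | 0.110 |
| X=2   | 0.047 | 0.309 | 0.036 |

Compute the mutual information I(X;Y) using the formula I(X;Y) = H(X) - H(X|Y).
0.3338 bits

I(X;Y) = H(X) - H(X|Y)

Marginal of X (row sums):
  P(X=0) = 0.236 + 0.088 + 0.071 = 0.395
  P(X=1) = 0.007 + 0.096 + 0.110 = 0.213
  P(X=2) = 0.047 + 0.309 + 0.036 = 0.392
H(X) = -[0.395·log₂(0.395) + 0.213·log₂(0.213) + 0.392·log₂(0.392)]
  = 0.529330 + 0.475219 + 0.529621 = 1.53417 bits

Marginal of Y (column sums):
  P(Y=0) = 0.236 + 0.007 + 0.047 = 0.290
  P(Y=1) = 0.088 + 0.096 + 0.309 = 0.493
  P(Y=2) = 0.071 + 0.110 + 0.036 = 0.217
H(X|Y) = Σ_y P(y)·H(X|Y=y):
  Y=0: P(Y=0) = 0.290, P(X|Y=0) = (118/145, 7/290, 47/290) → H(X|Y=0) = 0.797078
  Y=1: P(Y=1) = 0.493, P(X|Y=1) = (88/493, 96/493, 309/493) → H(X|Y=1) = 1.325832
  Y=2: P(Y=2) = 0.217, P(X|Y=2) = (71/217, 110/217, 36/217) → H(X|Y=2) = 1.454183
H(X|Y) = 0.290·0.797078 + 0.493·1.325832 + 0.217·1.454183 = 1.20035 bits

I(X;Y) = H(X) - H(X|Y) = 1.53417 - 1.20035 = 0.3338 bits

Cross-check via I(X;Y) = H(X) + H(Y) - H(X,Y): computing H(Y) from the column sums and H(X,Y) from the 9 cells in the same way gives H(Y) = 1.49925 bits and H(X,Y) = 2.69960 bits, so
I(X;Y) = 1.53417 + 1.49925 - 2.69960 = 0.3338 bits ✓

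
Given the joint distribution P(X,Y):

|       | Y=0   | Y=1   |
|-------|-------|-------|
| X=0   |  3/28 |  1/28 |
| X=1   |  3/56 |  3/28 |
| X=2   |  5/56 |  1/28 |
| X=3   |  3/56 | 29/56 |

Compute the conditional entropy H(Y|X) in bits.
0.6279 bits

H(Y|X) = H(X,Y) - H(X)

H(X,Y) = -Σ_{x,y} P(x,y) log₂ P(x,y). Per-cell terms -P(x,y)·log₂P(x,y):
  X=0: 0.345256, 0.171691
  X=1: 0.226200, 0.345256
  X=2: 0.311199, 0.171691
  X=3: 0.226200, 0.491640
Sum of the 8 terms: H(X,Y) = 2.28913 bits

Marginal of X (row sums):
  P(X=0) = 3/28 + 1/28 = 1/7
  P(X=1) = 3/56 + 3/28 = 9/56
  P(X=2) = 5/56 + 1/28 = 1/8
  P(X=3) = 3/56 + 29/56 = 4/7
H(X) = -[(1/7)·log₂(1/7) + (9/56)·log₂(9/56) + (1/8)·log₂(1/8) + (4/7)·log₂(4/7)]
  = 0.401051 + 0.423873 + 0.375000 + 0.461346 = 1.66127 bits

H(Y|X) = H(X,Y) - H(X) = 2.28913 - 1.66127 = 0.6279 bits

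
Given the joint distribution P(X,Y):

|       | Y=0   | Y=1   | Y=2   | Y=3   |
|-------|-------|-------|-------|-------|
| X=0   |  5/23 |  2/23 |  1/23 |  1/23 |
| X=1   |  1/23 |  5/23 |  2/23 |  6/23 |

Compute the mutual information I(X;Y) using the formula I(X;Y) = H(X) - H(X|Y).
0.2335 bits

I(X;Y) = H(X) - H(X|Y)

Marginal of X (row sums):
  P(X=0) = 5/23 + 2/23 + 1/23 + 1/23 = 9/23
  P(X=1) = 1/23 + 5/23 + 2/23 + 6/23 = 14/23
H(X) = -[(9/23)·log₂(9/23) + (14/23)·log₂(14/23)]
  = 0.52968 + 0.43595 = 0.9656 bits

Marginal of Y (column sums):
  P(Y=0) = 5/23 + 1/23 = 6/23
  P(Y=1) = 2/23 + 5/23 = 7/23
  P(Y=2) = 1/23 + 2/23 = 3/23
  P(Y=3) = 1/23 + 6/23 = 7/23
H(X|Y) = Σ_y P(y)·H(X|Y=y):
  Y=0: P(Y=0) = 6/23, P(X|Y=0) = (5/6, 1/6) → H(X|Y=0) = 0.65002
  Y=1: P(Y=1) = 7/23, P(X|Y=1) = (2/7, 5/7) → H(X|Y=1) = 0.86312
  Y=2: P(Y=2) = 3/23, P(X|Y=2) = (1/3, 2/3) → H(X|Y=2) = 0.91830
  Y=3: P(Y=3) = 7/23, P(X|Y=3) = (1/7, 6/7) → H(X|Y=3) = 0.59167
H(X|Y) = (6/23)·0.65002 + (7/23)·0.86312 + (3/23)·0.91830 + (7/23)·0.59167 = 0.7321 bits

I(X;Y) = H(X) - H(X|Y) = 0.9656 - 0.7321 = 0.2335 bits

Cross-check via I(X;Y) = H(X) + H(Y) - H(X,Y): computing H(Y) from the column sums and H(X,Y) from the 8 cells in the same way gives H(Y) = 1.9337 bits and H(X,Y) = 2.6658 bits, so
I(X;Y) = 0.9656 + 1.9337 - 2.6658 = 0.2335 bits ✓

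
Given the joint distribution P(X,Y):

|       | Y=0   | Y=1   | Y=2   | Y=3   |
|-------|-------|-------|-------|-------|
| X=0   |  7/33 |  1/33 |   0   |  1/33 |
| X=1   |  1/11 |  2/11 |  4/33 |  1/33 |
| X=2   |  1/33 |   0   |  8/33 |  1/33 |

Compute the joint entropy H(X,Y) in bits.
2.8651 bits

H(X,Y) = -Σ_{x,y} P(x,y) log₂ P(x,y). Per-cell terms -P(x,y)·log₂P(x,y):
  X=0: 0.47452, 0.15286, 0.00000, 0.15286
  X=1: 0.31449, 0.44717, 0.36902, 0.15286
  X=2: 0.15286, 0.00000, 0.49561, 0.15286
  (cells with P = 0 contribute 0)
Sum of the 12 terms: H(X,Y) = 2.8651 bits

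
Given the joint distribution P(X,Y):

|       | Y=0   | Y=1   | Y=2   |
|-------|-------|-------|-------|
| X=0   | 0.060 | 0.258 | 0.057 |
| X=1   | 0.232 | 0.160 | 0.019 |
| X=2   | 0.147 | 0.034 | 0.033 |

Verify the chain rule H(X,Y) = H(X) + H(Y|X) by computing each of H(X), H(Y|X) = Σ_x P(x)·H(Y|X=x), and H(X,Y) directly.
H(X) = 1.5339 bits, H(Y|X) = 1.2051 bits, H(X,Y) = 2.7389 bits

Marginal of X (row sums):
  P(X=0) = 0.060 + 0.258 + 0.057 = 0.375
  P(X=1) = 0.232 + 0.160 + 0.019 = 0.411
  P(X=2) = 0.147 + 0.034 + 0.033 = 0.214
H(X) = -[0.375·log₂(0.375) + 0.411·log₂(0.411) + 0.214·log₂(0.214)]
  = 0.53064 + 0.52723 + 0.47600 = 1.5339 bits

H(Y|X) = Σ_x P(x)·H(Y|X=x):
  X=0: P(X=0) = 0.375, P(Y|X=0) = (4/25, 86/125, 19/125) → H(Y|X=0) = 1.20732
  X=1: P(X=1) = 0.411, P(Y|X=1) = (232/411, 160/411, 19/411) → H(Y|X=1) = 1.20058
  X=2: P(X=2) = 0.214, P(Y|X=2) = (147/214, 17/107, 33/214) → H(Y|X=2) = 1.20974
H(Y|X) = 0.375·1.20732 + 0.411·1.20058 + 0.214·1.20974 = 1.2051 bits

H(X,Y) = -Σ_{x,y} P(x,y) log₂ P(x,y). Per-cell terms -P(x,y)·log₂P(x,y):
  X=0: 0.24353, 0.50428, 0.23557
  X=1: 0.48901, 0.42302, 0.10864
  X=2: 0.40662, 0.16586, 0.16241
Sum of the 9 terms: H(X,Y) = 2.7389 bits

Chain rule check:
  H(X) + H(Y|X) = 1.5339 + 1.2051 = 2.7390 bits
  H(X,Y) = 2.7389 bits
✓ Chain rule verified (Δ = 0.0001 is 4-dp rounding noise: each of the three values was rounded independently).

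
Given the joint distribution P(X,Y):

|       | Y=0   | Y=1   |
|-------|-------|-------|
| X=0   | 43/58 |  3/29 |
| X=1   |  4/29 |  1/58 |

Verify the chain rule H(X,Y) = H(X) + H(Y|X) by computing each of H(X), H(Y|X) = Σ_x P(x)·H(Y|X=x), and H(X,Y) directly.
H(X) = 0.6226 bits, H(Y|X) = 0.5312 bits, H(X,Y) = 1.1539 bits

Marginal of X (row sums):
  P(X=0) = 43/58 + 3/29 = 49/58
  P(X=1) = 4/29 + 1/58 = 9/58
H(X) = -[(49/58)·log₂(49/58) + (9/58)·log₂(9/58)]
  = 0.20552 + 0.41711 = 0.6226 bits

H(Y|X) = Σ_x P(x)·H(Y|X=x):
  X=0: P(X=0) = 49/58, P(Y|X=0) = (43/49, 6/49) → H(Y|X=0) = 0.53636
  X=1: P(X=1) = 9/58, P(Y|X=1) = (8/9, 1/9) → H(Y|X=1) = 0.50326
H(Y|X) = (49/58)·0.53636 + (9/58)·0.50326 = 0.5312 bits

H(X,Y) = -Σ_{x,y} P(x,y) log₂ P(x,y). Per-cell terms -P(x,y)·log₂P(x,y):
  X=0: 0.32007, 0.33859
  X=1: 0.39420, 0.10100
Sum of the 4 terms: H(X,Y) = 1.1539 bits

Chain rule check:
  H(X) + H(Y|X) = 0.6226 + 0.5312 = 1.1538 bits
  H(X,Y) = 1.1539 bits
✓ Chain rule verified (Δ = 0.0001 is 4-dp rounding noise: each of the three values was rounded independently).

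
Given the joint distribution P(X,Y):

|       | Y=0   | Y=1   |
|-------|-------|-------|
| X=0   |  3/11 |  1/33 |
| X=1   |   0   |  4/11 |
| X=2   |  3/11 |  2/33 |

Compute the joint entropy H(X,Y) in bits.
1.9511 bits

H(X,Y) = -Σ_{x,y} P(x,y) log₂ P(x,y). Per-cell terms -P(x,y)·log₂P(x,y):
  X=0: 0.5112, 0.1529
  X=1: 0.0000, 0.5307
  X=2: 0.5112, 0.2451
  (cells with P = 0 contribute 0)
Sum of the 6 terms: H(X,Y) = 1.9511 bits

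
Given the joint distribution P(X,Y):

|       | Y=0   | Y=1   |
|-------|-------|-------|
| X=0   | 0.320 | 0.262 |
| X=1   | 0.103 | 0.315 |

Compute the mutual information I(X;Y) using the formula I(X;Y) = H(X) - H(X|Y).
0.0683 bits

I(X;Y) = H(X) - H(X|Y)

Marginal of X (row sums):
  P(X=0) = 0.320 + 0.262 = 0.582
  P(X=1) = 0.103 + 0.315 = 0.418
H(X) = -[0.582·log₂(0.582) + 0.418·log₂(0.418)]
  = 0.45449 + 0.52602 = 0.98051 bits

Marginal of Y (column sums):
  P(Y=0) = 0.320 + 0.103 = 0.423
  P(Y=1) = 0.262 + 0.315 = 0.577
H(X|Y) = Σ_y P(y)·H(X|Y=y):
  Y=0: P(Y=0) = 0.423, P(X|Y=0) = (320/423, 103/423) → H(X|Y=0) = 0.80081
  Y=1: P(Y=1) = 0.577, P(X|Y=1) = (262/577, 315/577) → H(X|Y=1) = 0.99391
H(X|Y) = 0.423·0.80081 + 0.577·0.99391 = 0.91223 bits

I(X;Y) = H(X) - H(X|Y) = 0.98051 - 0.91223 = 0.0683 bits

Cross-check via I(X;Y) = H(X) + H(Y) - H(X,Y): computing H(Y) from the column sums and H(X,Y) from the 4 cells in the same way gives H(Y) = 0.98282 bits and H(X,Y) = 1.89505 bits, so
I(X;Y) = 0.98051 + 0.98282 - 1.89505 = 0.0683 bits ✓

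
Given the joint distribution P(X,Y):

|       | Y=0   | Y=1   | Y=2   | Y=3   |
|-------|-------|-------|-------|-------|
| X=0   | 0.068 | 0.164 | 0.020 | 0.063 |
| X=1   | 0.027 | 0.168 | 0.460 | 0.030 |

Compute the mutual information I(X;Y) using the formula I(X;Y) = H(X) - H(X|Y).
0.2808 bits

I(X;Y) = H(X) - H(X|Y)

Marginal of X (row sums):
  P(X=0) = 0.068 + 0.164 + 0.020 + 0.063 = 0.315
  P(X=1) = 0.027 + 0.168 + 0.460 + 0.030 = 0.685
H(X) = -[0.315·log₂(0.315) + 0.685·log₂(0.685)]
  = 0.5250 + 0.3739 = 0.8989 bits

Marginal of Y (column sums):
  P(Y=0) = 0.068 + 0.027 = 0.095
  P(Y=1) = 0.164 + 0.168 = 0.332
  P(Y=2) = 0.020 + 0.460 = 0.480
  P(Y=3) = 0.063 + 0.030 = 0.093
H(X|Y) = Σ_y P(y)·H(X|Y=y):
  Y=0: P(Y=0) = 0.095, P(X|Y=0) = (68/95, 27/95) → H(X|Y=0) = 0.8611
  Y=1: P(Y=1) = 0.332, P(X|Y=1) = (41/83, 42/83) → H(X|Y=1) = 0.9999
  Y=2: P(Y=2) = 0.480, P(X|Y=2) = (1/24, 23/24) → H(X|Y=2) = 0.2499
  Y=3: P(Y=3) = 0.093, P(X|Y=3) = (21/31, 10/31) → H(X|Y=3) = 0.9072
H(X|Y) = 0.095·0.8611 + 0.332·0.9999 + 0.480·0.2499 + 0.093·0.9072 = 0.6181 bits

I(X;Y) = H(X) - H(X|Y) = 0.8989 - 0.6181 = 0.2808 bits

Cross-check via I(X;Y) = H(X) + H(Y) - H(X,Y): computing H(Y) from the column sums and H(X,Y) from the 8 cells in the same way gives H(Y) = 1.6777 bits and H(X,Y) = 2.2958 bits, so
I(X;Y) = 0.8989 + 1.6777 - 2.2958 = 0.2808 bits ✓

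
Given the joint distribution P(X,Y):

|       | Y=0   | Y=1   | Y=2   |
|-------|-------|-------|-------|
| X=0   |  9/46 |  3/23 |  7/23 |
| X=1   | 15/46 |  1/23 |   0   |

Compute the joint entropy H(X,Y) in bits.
2.0900 bits

H(X,Y) = -Σ_{x,y} P(x,y) log₂ P(x,y). Per-cell terms -P(x,y)·log₂P(x,y):
  X=0: 0.4605, 0.3833, 0.5223
  X=1: 0.5272, 0.1967, 0.0000
  (cells with P = 0 contribute 0)
Sum of the 6 terms: H(X,Y) = 2.0900 bits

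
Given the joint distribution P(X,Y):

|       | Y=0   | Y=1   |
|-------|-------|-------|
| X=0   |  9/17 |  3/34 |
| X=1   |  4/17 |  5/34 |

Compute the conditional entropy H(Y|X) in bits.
0.7330 bits

H(Y|X) = H(X,Y) - H(X)

H(X,Y) = -Σ_{x,y} P(x,y) log₂ P(x,y). Per-cell terms -P(x,y)·log₂P(x,y):
  X=0: 0.4858, 0.3090
  X=1: 0.4912, 0.4067
Sum of the 4 terms: H(X,Y) = 1.6927 bits

Marginal of X (row sums):
  P(X=0) = 9/17 + 3/34 = 21/34
  P(X=1) = 4/17 + 5/34 = 13/34
H(X) = -[(21/34)·log₂(21/34) + (13/34)·log₂(13/34)]
  = 0.4294 + 0.5303 = 0.9597 bits

H(Y|X) = H(X,Y) - H(X) = 1.6927 - 0.9597 = 0.7330 bits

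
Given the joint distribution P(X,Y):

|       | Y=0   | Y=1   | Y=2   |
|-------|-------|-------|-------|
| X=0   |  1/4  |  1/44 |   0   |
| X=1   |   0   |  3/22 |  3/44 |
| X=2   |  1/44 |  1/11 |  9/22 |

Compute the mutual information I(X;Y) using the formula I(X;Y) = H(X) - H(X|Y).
0.7429 bits

I(X;Y) = H(X) - H(X|Y)

Marginal of X (row sums):
  P(X=0) = 1/4 + 1/44 + 0 = 3/11
  P(X=1) = 0 + 3/22 + 3/44 = 9/44
  P(X=2) = 1/44 + 1/11 + 9/22 = 23/44
H(X) = -[(3/11)·log₂(3/11) + (9/44)·log₂(9/44) + (23/44)·log₂(23/44)]
  = 0.5112 + 0.4683 + 0.4892 = 1.4687 bits

Marginal of Y (column sums):
  P(Y=0) = 1/4 + 0 + 1/44 = 3/11
  P(Y=1) = 1/44 + 3/22 + 1/11 = 1/4
  P(Y=2) = 0 + 3/44 + 9/22 = 21/44
H(X|Y) = Σ_y P(y)·H(X|Y=y):
  Y=0: P(Y=0) = 3/11, P(X|Y=0) = (11/12, 0, 1/12) → H(X|Y=0) = 0.4138
  Y=1: P(Y=1) = 1/4, P(X|Y=1) = (1/11, 6/11, 4/11) → H(X|Y=1) = 1.3222
  Y=2: P(Y=2) = 21/44, P(X|Y=2) = (0, 1/7, 6/7) → H(X|Y=2) = 0.5917
H(X|Y) = (3/11)·0.4138 + (1/4)·1.3222 + (21/44)·0.5917 = 0.7258 bits

I(X;Y) = H(X) - H(X|Y) = 1.4687 - 0.7258 = 0.7429 bits

Cross-check via I(X;Y) = H(X) + H(Y) - H(X,Y): computing H(Y) from the column sums and H(X,Y) from the 9 cells in the same way gives H(Y) = 1.5205 bits and H(X,Y) = 2.2463 bits, so
I(X;Y) = 1.4687 + 1.5205 - 2.2463 = 0.7429 bits ✓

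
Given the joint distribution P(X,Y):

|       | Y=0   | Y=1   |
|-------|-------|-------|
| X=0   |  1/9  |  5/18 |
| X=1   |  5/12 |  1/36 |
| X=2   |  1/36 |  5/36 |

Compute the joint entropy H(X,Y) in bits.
2.0746 bits

H(X,Y) = -Σ_{x,y} P(x,y) log₂ P(x,y). Per-cell terms -P(x,y)·log₂P(x,y):
  X=0: 0.3522, 0.5133
  X=1: 0.5263, 0.1436
  X=2: 0.1436, 0.3956
Sum of the 6 terms: H(X,Y) = 2.0746 bits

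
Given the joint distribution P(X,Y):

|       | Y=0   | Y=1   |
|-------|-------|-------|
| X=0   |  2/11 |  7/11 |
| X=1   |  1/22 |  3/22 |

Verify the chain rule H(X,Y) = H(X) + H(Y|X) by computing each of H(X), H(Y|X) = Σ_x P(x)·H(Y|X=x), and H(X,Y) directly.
H(X) = 0.6840 bits, H(Y|X) = 0.7728 bits, H(X,Y) = 1.4568 bits

Marginal of X (row sums):
  P(X=0) = 2/11 + 7/11 = 9/11
  P(X=1) = 1/22 + 3/22 = 2/11
H(X) = -[(9/11)·log₂(9/11) + (2/11)·log₂(2/11)]
  = 0.23687 + 0.44717 = 0.6840 bits

H(Y|X) = Σ_x P(x)·H(Y|X=x):
  X=0: P(X=0) = 9/11, P(Y|X=0) = (2/9, 7/9) → H(Y|X=0) = 0.76420
  X=1: P(X=1) = 2/11, P(Y|X=1) = (1/4, 3/4) → H(Y|X=1) = 0.81128
H(Y|X) = (9/11)·0.76420 + (2/11)·0.81128 = 0.7728 bits

H(X,Y) = -Σ_{x,y} P(x,y) log₂ P(x,y). Per-cell terms -P(x,y)·log₂P(x,y):
  X=0: 0.44717, 0.41496
  X=1: 0.20270, 0.39197
Sum of the 4 terms: H(X,Y) = 1.4568 bits

Chain rule check:
  H(X) + H(Y|X) = 0.6840 + 0.7728 = 1.4568 bits
  H(X,Y) = 1.4568 bits
✓ Chain rule verified.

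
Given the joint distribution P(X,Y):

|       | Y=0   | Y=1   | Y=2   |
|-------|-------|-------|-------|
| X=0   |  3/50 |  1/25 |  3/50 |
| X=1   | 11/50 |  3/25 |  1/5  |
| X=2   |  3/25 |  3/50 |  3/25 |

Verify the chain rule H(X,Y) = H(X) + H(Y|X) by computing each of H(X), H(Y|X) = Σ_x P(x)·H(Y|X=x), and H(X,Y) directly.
H(X) = 1.4241 bits, H(Y|X) = 1.5384 bits, H(X,Y) = 2.9625 bits

Marginal of X (row sums):
  P(X=0) = 3/50 + 1/25 + 3/50 = 4/25
  P(X=1) = 11/50 + 3/25 + 1/5 = 27/50
  P(X=2) = 3/25 + 3/50 + 3/25 = 3/10
H(X) = -[(4/25)·log₂(4/25) + (27/50)·log₂(27/50) + (3/10)·log₂(3/10)]
  = 0.4230170 + 0.4800431 + 0.5210897 = 1.4241 bits

H(Y|X) = Σ_x P(x)·H(Y|X=x):
  X=0: P(X=0) = 4/25, P(Y|X=0) = (3/8, 1/4, 3/8) → H(Y|X=0) = 1.5612781
  X=1: P(X=1) = 27/50, P(Y|X=1) = (11/27, 2/9, 10/27) → H(Y|X=1) = 1.5407096
  X=2: P(X=2) = 3/10, P(Y|X=2) = (2/5, 1/5, 2/5) → H(Y|X=2) = 1.5219281
H(Y|X) = (4/25)·1.5612781 + (27/50)·1.5407096 + (3/10)·1.5219281 = 1.5384 bits

H(X,Y) = -Σ_{x,y} P(x,y) log₂ P(x,y). Per-cell terms -P(x,y)·log₂P(x,y):
  X=0: 0.2435336, 0.1857542, 0.2435336
  X=1: 0.4805734, 0.3670672, 0.4643856
  X=2: 0.3670672, 0.2435336, 0.3670672
Sum of the 9 terms: H(X,Y) = 2.9625 bits

Chain rule check:
  H(X) + H(Y|X) = 1.4241 + 1.5384 = 2.9625 bits
  H(X,Y) = 2.9625 bits
✓ Chain rule verified.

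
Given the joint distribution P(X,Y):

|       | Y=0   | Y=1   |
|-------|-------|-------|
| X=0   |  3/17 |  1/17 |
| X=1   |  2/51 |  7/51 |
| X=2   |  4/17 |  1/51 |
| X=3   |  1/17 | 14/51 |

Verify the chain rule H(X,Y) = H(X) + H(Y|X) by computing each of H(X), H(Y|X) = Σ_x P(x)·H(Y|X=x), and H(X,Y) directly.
H(X) = 1.9638 bits, H(Y|X) = 0.6496 bits, H(X,Y) = 2.6133 bits

Marginal of X (row sums):
  P(X=0) = 3/17 + 1/17 = 4/17
  P(X=1) = 2/51 + 7/51 = 3/17
  P(X=2) = 4/17 + 1/51 = 13/51
  P(X=3) = 1/17 + 14/51 = 1/3
H(X) = -[(4/17)·log₂(4/17) + (3/17)·log₂(3/17) + (13/51)·log₂(13/51) + (1/3)·log₂(1/3)]
  = 0.49117 + 0.44162 + 0.50266 + 0.52832 = 1.9638 bits

H(Y|X) = Σ_x P(x)·H(Y|X=x):
  X=0: P(X=0) = 4/17, P(Y|X=0) = (3/4, 1/4) → H(Y|X=0) = 0.81128
  X=1: P(X=1) = 3/17, P(Y|X=1) = (2/9, 7/9) → H(Y|X=1) = 0.76420
  X=2: P(X=2) = 13/51, P(Y|X=2) = (12/13, 1/13) → H(Y|X=2) = 0.39124
  X=3: P(X=3) = 1/3, P(Y|X=3) = (3/17, 14/17) → H(Y|X=3) = 0.67229
H(Y|X) = (4/17)·0.81128 + (3/17)·0.76420 + (13/51)·0.39124 + (1/3)·0.67229 = 0.6496 bits

H(X,Y) = -Σ_{x,y} P(x,y) log₂ P(x,y). Per-cell terms -P(x,y)·log₂P(x,y):
  X=0: 0.44162, 0.24044
  X=1: 0.18323, 0.39324
  X=2: 0.49117, 0.11122
  X=3: 0.24044, 0.51198
Sum of the 8 terms: H(X,Y) = 2.6133 bits

Chain rule check:
  H(X) + H(Y|X) = 1.9638 + 0.6496 = 2.6134 bits
  H(X,Y) = 2.6133 bits
✓ Chain rule verified (Δ = 0.0001 is 4-dp rounding noise: each of the three values was rounded independently).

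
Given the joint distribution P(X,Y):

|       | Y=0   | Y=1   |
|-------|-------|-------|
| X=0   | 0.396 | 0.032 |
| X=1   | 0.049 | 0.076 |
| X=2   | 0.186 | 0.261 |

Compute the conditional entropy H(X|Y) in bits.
1.1911 bits

H(X|Y) = H(X,Y) - H(Y)

H(X,Y) = -Σ_{x,y} P(x,y) log₂ P(x,y). Per-cell terms -P(x,y)·log₂P(x,y):
  X=0: 0.52923, 0.15891
  X=1: 0.21320, 0.28256
  X=2: 0.45135, 0.50579
Sum of the 6 terms: H(X,Y) = 2.1410 bits

Marginal of Y (column sums):
  P(Y=0) = 0.396 + 0.049 + 0.186 = 0.631
  P(Y=1) = 0.032 + 0.076 + 0.261 = 0.369
H(Y) = -[0.631·log₂(0.631) + 0.369·log₂(0.369)]
  = 0.41917 + 0.53074 = 0.9499 bits

H(X|Y) = H(X,Y) - H(Y) = 2.1410 - 0.9499 = 1.1911 bits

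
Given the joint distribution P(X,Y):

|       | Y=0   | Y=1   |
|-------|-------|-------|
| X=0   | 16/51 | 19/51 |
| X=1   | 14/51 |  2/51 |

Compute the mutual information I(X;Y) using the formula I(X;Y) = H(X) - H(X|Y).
0.1243 bits

I(X;Y) = H(X) - H(X|Y)

Marginal of X (row sums):
  P(X=0) = 16/51 + 19/51 = 35/51
  P(X=1) = 14/51 + 2/51 = 16/51
H(X) = -[(35/51)·log₂(35/51) + (16/51)·log₂(16/51)]
  = 0.372745 + 0.524682 = 0.89743 bits

Marginal of Y (column sums):
  P(Y=0) = 16/51 + 14/51 = 10/17
  P(Y=1) = 19/51 + 2/51 = 7/17
H(X|Y) = Σ_y P(y)·H(X|Y=y):
  Y=0: P(Y=0) = 10/17, P(X|Y=0) = (8/15, 7/15) → H(X|Y=0) = 0.996792
  Y=1: P(Y=1) = 7/17, P(X|Y=1) = (19/21, 2/21) → H(X|Y=1) = 0.453716
H(X|Y) = (10/17)·0.996792 + (7/17)·0.453716 = 0.77317 bits

I(X;Y) = H(X) - H(X|Y) = 0.89743 - 0.77317 = 0.1243 bits

Cross-check via I(X;Y) = H(X) + H(Y) - H(X,Y): computing H(Y) from the column sums and H(X,Y) from the 4 cells in the same way gives H(Y) = 0.97742 bits and H(X,Y) = 1.75059 bits, so
I(X;Y) = 0.89743 + 0.97742 - 1.75059 = 0.1243 bits ✓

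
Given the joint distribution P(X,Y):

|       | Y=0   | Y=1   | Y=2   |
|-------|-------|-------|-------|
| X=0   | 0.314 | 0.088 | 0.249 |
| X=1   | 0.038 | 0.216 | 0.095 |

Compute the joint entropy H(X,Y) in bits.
2.3122 bits

H(X,Y) = -Σ_{x,y} P(x,y) log₂ P(x,y). Per-cell terms -P(x,y)·log₂P(x,y):
  X=0: 0.5247, 0.3086, 0.4994
  X=1: 0.1793, 0.4776, 0.3226
Sum of the 6 terms: H(X,Y) = 2.3122 bits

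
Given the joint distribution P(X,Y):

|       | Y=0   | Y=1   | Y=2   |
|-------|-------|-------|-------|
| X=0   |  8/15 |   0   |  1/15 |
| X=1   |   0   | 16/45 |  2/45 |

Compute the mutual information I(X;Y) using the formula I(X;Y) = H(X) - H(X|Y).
0.8631 bits

I(X;Y) = H(X) - H(X|Y)

Marginal of X (row sums):
  P(X=0) = 8/15 + 0 + 1/15 = 3/5
  P(X=1) = 0 + 16/45 + 2/45 = 2/5
H(X) = -[(3/5)·log₂(3/5) + (2/5)·log₂(2/5)]
  = 0.4422 + 0.5288 = 0.9710 bits

Marginal of Y (column sums):
  P(Y=0) = 8/15 + 0 = 8/15
  P(Y=1) = 0 + 16/45 = 16/45
  P(Y=2) = 1/15 + 2/45 = 1/9
H(X|Y) = Σ_y P(y)·H(X|Y=y):
  Y=0: P(Y=0) = 8/15, P(X|Y=0) = (1, 0) → H(X|Y=0) = 0.0000
  Y=1: P(Y=1) = 16/45, P(X|Y=1) = (0, 1) → H(X|Y=1) = 0.0000
  Y=2: P(Y=2) = 1/9, P(X|Y=2) = (3/5, 2/5) → H(X|Y=2) = 0.9710
H(X|Y) = (8/15)·0.0000 + (16/45)·0.0000 + (1/9)·0.9710 = 0.1079 bits

I(X;Y) = H(X) - H(X|Y) = 0.9710 - 0.1079 = 0.8631 bits

Cross-check via I(X;Y) = H(X) + H(Y) - H(X,Y): computing H(Y) from the column sums and H(X,Y) from the 6 cells in the same way gives H(Y) = 1.3663 bits and H(X,Y) = 1.4742 bits, so
I(X;Y) = 0.9710 + 1.3663 - 1.4742 = 0.8631 bits ✓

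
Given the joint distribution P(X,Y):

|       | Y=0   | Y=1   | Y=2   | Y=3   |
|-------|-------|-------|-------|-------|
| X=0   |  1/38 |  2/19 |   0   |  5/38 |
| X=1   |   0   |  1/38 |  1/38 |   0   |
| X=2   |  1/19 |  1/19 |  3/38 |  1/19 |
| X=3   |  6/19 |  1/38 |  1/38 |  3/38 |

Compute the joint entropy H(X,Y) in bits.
3.1916 bits

H(X,Y) = -Σ_{x,y} P(x,y) log₂ P(x,y). Per-cell terms -P(x,y)·log₂P(x,y):
  X=0: 0.13810, 0.34189, 0.00000, 0.38500
  X=1: 0.00000, 0.13810, 0.13810, 0.00000
  X=2: 0.22358, 0.22358, 0.28918, 0.22358
  X=3: 0.52515, 0.13810, 0.13810, 0.28918
  (cells with P = 0 contribute 0)
Sum of the 16 terms: H(X,Y) = 3.1916 bits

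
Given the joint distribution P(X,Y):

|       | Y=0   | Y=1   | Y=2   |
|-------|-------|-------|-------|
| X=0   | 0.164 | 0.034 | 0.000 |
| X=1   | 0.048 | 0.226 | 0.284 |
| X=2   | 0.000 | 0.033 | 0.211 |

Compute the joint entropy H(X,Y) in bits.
2.4406 bits

H(X,Y) = -Σ_{x,y} P(x,y) log₂ P(x,y). Per-cell terms -P(x,y)·log₂P(x,y):
  X=0: 0.42775, 0.16586, 0.00000
  X=1: 0.21028, 0.48491, 0.51575
  X=2: 0.00000, 0.16241, 0.47363
  (cells with P = 0 contribute 0)
Sum of the 9 terms: H(X,Y) = 2.4406 bits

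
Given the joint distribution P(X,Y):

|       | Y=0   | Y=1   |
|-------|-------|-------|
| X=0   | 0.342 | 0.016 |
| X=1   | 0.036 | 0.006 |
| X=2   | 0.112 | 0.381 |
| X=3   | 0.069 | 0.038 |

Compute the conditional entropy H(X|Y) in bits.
1.1814 bits

H(X|Y) = H(X,Y) - H(Y)

H(X,Y) = -Σ_{x,y} P(x,y) log₂ P(x,y). Per-cell terms -P(x,y)·log₂P(x,y):
  X=0: 0.529393, 0.095453
  X=1: 0.172651, 0.044285
  X=2: 0.353744, 0.530404
  X=3: 0.266151, 0.179279
Sum of the 8 terms: H(X,Y) = 2.17136 bits

Marginal of Y (column sums):
  P(Y=0) = 0.342 + 0.036 + 0.112 + 0.069 = 0.559
  P(Y=1) = 0.016 + 0.006 + 0.381 + 0.038 = 0.441
H(Y) = -[0.559·log₂(0.559) + 0.441·log₂(0.441)]
  = 0.469046 + 0.520887 = 0.98993 bits

H(X|Y) = H(X,Y) - H(Y) = 2.17136 - 0.98993 = 1.1814 bits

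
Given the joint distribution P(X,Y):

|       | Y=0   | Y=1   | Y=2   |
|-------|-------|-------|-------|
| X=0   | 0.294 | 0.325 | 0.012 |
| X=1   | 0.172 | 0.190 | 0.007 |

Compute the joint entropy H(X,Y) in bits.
2.0649 bits

H(X,Y) = -Σ_{x,y} P(x,y) log₂ P(x,y). Per-cell terms -P(x,y)·log₂P(x,y):
  X=0: 0.5192, 0.5270, 0.0766
  X=1: 0.4368, 0.4552, 0.0501
Sum of the 6 terms: H(X,Y) = 2.0649 bits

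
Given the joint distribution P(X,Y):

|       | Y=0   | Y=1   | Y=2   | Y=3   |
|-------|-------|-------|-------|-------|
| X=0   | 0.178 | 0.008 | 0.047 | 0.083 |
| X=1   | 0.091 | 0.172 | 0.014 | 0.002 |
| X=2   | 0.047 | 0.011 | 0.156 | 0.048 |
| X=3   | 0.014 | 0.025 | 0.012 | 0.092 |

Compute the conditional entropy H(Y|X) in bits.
1.4332 bits

H(Y|X) = H(X,Y) - H(X)

H(X,Y) = -Σ_{x,y} P(x,y) log₂ P(x,y). Per-cell terms -P(x,y)·log₂P(x,y):
  X=0: 0.443229, 0.055726, 0.207326, 0.298032
  X=1: 0.314677, 0.436797, 0.086218, 0.017932
  X=2: 0.207326, 0.071570, 0.418140, 0.210279
  X=3: 0.086218, 0.133048, 0.076570, 0.316684
Sum of the 16 terms: H(X,Y) = 3.37977 bits

Marginal of X (row sums):
  P(X=0) = 0.178 + 0.008 + 0.047 + 0.083 = 0.316
  P(X=1) = 0.091 + 0.172 + 0.014 + 0.002 = 0.279
  P(X=2) = 0.047 + 0.011 + 0.156 + 0.048 = 0.262
  P(X=3) = 0.014 + 0.025 + 0.012 + 0.092 = 0.143
H(X) = -[0.316·log₂(0.316) + 0.279·log₂(0.279) + 0.262·log₂(0.262) + 0.143·log₂(0.143)]
  = 0.525193 + 0.513824 + 0.506279 + 0.401246 = 1.94654 bits

H(Y|X) = H(X,Y) - H(X) = 3.37977 - 1.94654 = 1.4332 bits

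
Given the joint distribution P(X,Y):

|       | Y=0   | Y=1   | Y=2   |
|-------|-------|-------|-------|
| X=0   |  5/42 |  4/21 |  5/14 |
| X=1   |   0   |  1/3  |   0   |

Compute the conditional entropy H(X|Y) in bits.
0.4953 bits

H(X|Y) = H(X,Y) - H(Y)

H(X,Y) = -Σ_{x,y} P(x,y) log₂ P(x,y). Per-cell terms -P(x,y)·log₂P(x,y):
  X=0: 0.3655, 0.4557, 0.5305
  X=1: 0.0000, 0.5283, 0.0000
  (cells with P = 0 contribute 0)
Sum of the 6 terms: H(X,Y) = 1.8800 bits

Marginal of Y (column sums):
  P(Y=0) = 5/42 + 0 = 5/42
  P(Y=1) = 4/21 + 1/3 = 11/21
  P(Y=2) = 5/14 + 0 = 5/14
H(Y) = -[(5/42)·log₂(5/42) + (11/21)·log₂(11/21) + (5/14)·log₂(5/14)]
  = 0.3655 + 0.4887 + 0.5305 = 1.3847 bits

H(X|Y) = H(X,Y) - H(Y) = 1.8800 - 1.3847 = 0.4953 bits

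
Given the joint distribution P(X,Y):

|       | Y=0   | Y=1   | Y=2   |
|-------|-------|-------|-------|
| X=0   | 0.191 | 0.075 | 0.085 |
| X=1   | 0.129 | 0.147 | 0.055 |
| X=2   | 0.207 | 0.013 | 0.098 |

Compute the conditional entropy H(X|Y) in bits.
1.4660 bits

H(X|Y) = H(X,Y) - H(Y)

H(X,Y) = -Σ_{x,y} P(x,y) log₂ P(x,y). Per-cell terms -P(x,y)·log₂P(x,y):
  X=0: 0.45618, 0.28027, 0.30229
  X=1: 0.38114, 0.40662, 0.23014
  X=2: 0.47037, 0.08145, 0.32841
Sum of the 9 terms: H(X,Y) = 2.9369 bits

Marginal of Y (column sums):
  P(Y=0) = 0.191 + 0.129 + 0.207 = 0.527
  P(Y=1) = 0.075 + 0.147 + 0.013 = 0.235
  P(Y=2) = 0.085 + 0.055 + 0.098 = 0.238
H(Y) = -[0.527·log₂(0.527) + 0.235·log₂(0.235) + 0.238·log₂(0.238)]
  = 0.48701 + 0.49098 + 0.49289 = 1.4709 bits

H(X|Y) = H(X,Y) - H(Y) = 2.9369 - 1.4709 = 1.4660 bits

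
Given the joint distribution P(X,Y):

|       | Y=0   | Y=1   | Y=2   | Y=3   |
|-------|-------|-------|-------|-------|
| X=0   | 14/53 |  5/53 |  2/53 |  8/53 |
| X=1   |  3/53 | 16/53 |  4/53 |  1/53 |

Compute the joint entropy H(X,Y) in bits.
2.5644 bits

H(X,Y) = -Σ_{x,y} P(x,y) log₂ P(x,y). Per-cell terms -P(x,y)·log₂P(x,y):
  X=0: 0.5073, 0.3213, 0.1784, 0.4118
  X=1: 0.2345, 0.5216, 0.2814, 0.1081
Sum of the 8 terms: H(X,Y) = 2.5644 bits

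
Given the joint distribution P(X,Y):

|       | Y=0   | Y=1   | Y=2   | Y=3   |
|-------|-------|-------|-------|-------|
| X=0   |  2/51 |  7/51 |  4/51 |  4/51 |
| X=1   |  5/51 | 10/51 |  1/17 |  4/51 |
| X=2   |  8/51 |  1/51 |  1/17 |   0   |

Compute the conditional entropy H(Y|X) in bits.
1.6985 bits

H(Y|X) = H(X,Y) - H(X)

H(X,Y) = -Σ_{x,y} P(x,y) log₂ P(x,y). Per-cell terms -P(x,y)·log₂P(x,y):
  X=0: 0.18323, 0.39324, 0.28803, 0.28803
  X=1: 0.32848, 0.46088, 0.24044, 0.28803
  X=2: 0.41920, 0.11122, 0.24044, 0.00000
  (cells with P = 0 contribute 0)
Sum of the 12 terms: H(X,Y) = 3.2412 bits

Marginal of X (row sums):
  P(X=0) = 2/51 + 7/51 + 4/51 + 4/51 = 1/3
  P(X=1) = 5/51 + 10/51 + 1/17 + 4/51 = 22/51
  P(X=2) = 8/51 + 1/51 + 1/17 + 0 = 4/17
H(X) = -[(1/3)·log₂(1/3) + (22/51)·log₂(22/51) + (4/17)·log₂(4/17)]
  = 0.52832 + 0.52325 + 0.49117 = 1.5427 bits

H(Y|X) = H(X,Y) - H(X) = 3.2412 - 1.5427 = 1.6985 bits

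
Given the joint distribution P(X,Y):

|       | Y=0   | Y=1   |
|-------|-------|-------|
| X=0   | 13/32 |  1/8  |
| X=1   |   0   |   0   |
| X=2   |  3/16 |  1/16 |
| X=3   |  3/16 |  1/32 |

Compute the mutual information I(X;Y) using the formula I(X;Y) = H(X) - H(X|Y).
0.0075 bits

I(X;Y) = H(X) - H(X|Y)

Marginal of X (row sums):
  P(X=0) = 13/32 + 1/8 = 17/32
  P(X=1) = 0 + 0 = 0
  P(X=2) = 3/16 + 1/16 = 1/4
  P(X=3) = 3/16 + 1/32 = 7/32
H(X) = -[(17/32)·log₂(17/32) + (1/4)·log₂(1/4) + (7/32)·log₂(7/32)]   (outcomes with P = 0 contribute 0)
  = 0.48479 + 0.50000 + 0.47964 = 1.46443 bits

Marginal of Y (column sums):
  P(Y=0) = 13/32 + 0 + 3/16 + 3/16 = 25/32
  P(Y=1) = 1/8 + 0 + 1/16 + 1/32 = 7/32
H(X|Y) = Σ_y P(y)·H(X|Y=y):
  Y=0: P(Y=0) = 25/32, P(X|Y=0) = (13/25, 0, 6/25, 6/25) → H(X|Y=0) = 1.47885
  Y=1: P(Y=1) = 7/32, P(X|Y=1) = (4/7, 0, 2/7, 1/7) → H(X|Y=1) = 1.37878
H(X|Y) = (25/32)·1.47885 + (7/32)·1.37878 = 1.45696 bits

I(X;Y) = H(X) - H(X|Y) = 1.46443 - 1.45696 = 0.0075 bits

Cross-check via I(X;Y) = H(X) + H(Y) - H(X,Y): computing H(Y) from the column sums and H(X,Y) from the 8 cells in the same way gives H(Y) = 0.75788 bits and H(X,Y) = 2.21484 bits, so
I(X;Y) = 1.46443 + 0.75788 - 2.21484 = 0.0075 bits ✓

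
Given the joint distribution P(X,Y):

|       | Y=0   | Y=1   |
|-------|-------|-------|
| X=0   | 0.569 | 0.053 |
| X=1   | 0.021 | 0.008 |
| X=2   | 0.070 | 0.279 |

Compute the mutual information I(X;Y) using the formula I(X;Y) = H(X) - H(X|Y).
0.3864 bits

I(X;Y) = H(X) - H(X|Y)

Marginal of X (row sums):
  P(X=0) = 0.569 + 0.053 = 0.622
  P(X=1) = 0.021 + 0.008 = 0.029
  P(X=2) = 0.070 + 0.279 = 0.349
H(X) = -[0.622·log₂(0.622) + 0.029·log₂(0.029) + 0.349·log₂(0.349)]
  = 0.4261 + 0.1481 + 0.5300 = 1.1042 bits

Marginal of Y (column sums):
  P(Y=0) = 0.569 + 0.021 + 0.070 = 0.660
  P(Y=1) = 0.053 + 0.008 + 0.279 = 0.340
H(X|Y) = Σ_y P(y)·H(X|Y=y):
  Y=0: P(Y=0) = 0.660, P(X|Y=0) = (569/660, 7/220, 7/66) → H(X|Y=0) = 0.6861
  Y=1: P(Y=1) = 0.340, P(X|Y=1) = (53/340, 2/85, 279/340) → H(X|Y=1) = 0.7794
H(X|Y) = 0.660·0.6861 + 0.340·0.7794 = 0.7178 bits

I(X;Y) = H(X) - H(X|Y) = 1.1042 - 0.7178 = 0.3864 bits

Cross-check via I(X;Y) = H(X) + H(Y) - H(X,Y): computing H(Y) from the column sums and H(X,Y) from the 6 cells in the same way gives H(Y) = 0.9248 bits and H(X,Y) = 1.6426 bits, so
I(X;Y) = 1.1042 + 0.9248 - 1.6426 = 0.3864 bits ✓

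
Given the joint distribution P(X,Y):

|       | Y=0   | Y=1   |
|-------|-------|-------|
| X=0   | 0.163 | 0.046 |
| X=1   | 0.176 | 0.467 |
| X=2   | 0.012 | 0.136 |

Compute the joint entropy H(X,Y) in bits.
2.0531 bits

H(X,Y) = -Σ_{x,y} P(x,y) log₂ P(x,y). Per-cell terms -P(x,y)·log₂P(x,y):
  X=0: 0.4266, 0.2043
  X=1: 0.4411, 0.5130
  X=2: 0.0766, 0.3915
Sum of the 6 terms: H(X,Y) = 2.0531 bits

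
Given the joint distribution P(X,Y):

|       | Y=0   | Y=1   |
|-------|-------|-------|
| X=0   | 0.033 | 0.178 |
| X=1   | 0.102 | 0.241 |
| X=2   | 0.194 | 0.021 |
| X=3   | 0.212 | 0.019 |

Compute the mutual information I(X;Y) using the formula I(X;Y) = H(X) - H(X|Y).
0.3680 bits

I(X;Y) = H(X) - H(X|Y)

Marginal of X (row sums):
  P(X=0) = 0.033 + 0.178 = 0.211
  P(X=1) = 0.102 + 0.241 = 0.343
  P(X=2) = 0.194 + 0.021 = 0.215
  P(X=3) = 0.212 + 0.019 = 0.231
H(X) = -[0.211·log₂(0.211) + 0.343·log₂(0.343) + 0.215·log₂(0.215) + 0.231·log₂(0.231)]
  = 0.47363 + 0.52950 + 0.47678 + 0.48834 = 1.96825 bits

Marginal of Y (column sums):
  P(Y=0) = 0.033 + 0.102 + 0.194 + 0.212 = 0.541
  P(Y=1) = 0.178 + 0.241 + 0.021 + 0.019 = 0.459
H(X|Y) = Σ_y P(y)·H(X|Y=y):
  Y=0: P(Y=0) = 0.541, P(X|Y=0) = (33/541, 102/541, 194/541, 212/541) → H(X|Y=0) = 1.76016
  Y=1: P(Y=1) = 0.459, P(X|Y=1) = (178/459, 241/459, 7/153, 19/459) → H(X|Y=1) = 1.41177
H(X|Y) = 0.541·1.76016 + 0.459·1.41177 = 1.60025 bits

I(X;Y) = H(X) - H(X|Y) = 1.96825 - 1.60025 = 0.3680 bits

Cross-check via I(X;Y) = H(X) + H(Y) - H(X,Y): computing H(Y) from the column sums and H(X,Y) from the 8 cells in the same way gives H(Y) = 0.99514 bits and H(X,Y) = 2.59539 bits, so
I(X;Y) = 1.96825 + 0.99514 - 2.59539 = 0.3680 bits ✓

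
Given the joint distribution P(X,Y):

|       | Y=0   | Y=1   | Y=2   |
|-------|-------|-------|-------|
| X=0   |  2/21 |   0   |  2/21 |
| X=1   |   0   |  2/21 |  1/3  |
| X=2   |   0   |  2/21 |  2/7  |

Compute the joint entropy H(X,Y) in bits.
2.3370 bits

H(X,Y) = -Σ_{x,y} P(x,y) log₂ P(x,y). Per-cell terms -P(x,y)·log₂P(x,y):
  X=0: 0.32308, 0.00000, 0.32308
  X=1: 0.00000, 0.32308, 0.52832
  X=2: 0.00000, 0.32308, 0.51639
  (cells with P = 0 contribute 0)
Sum of the 9 terms: H(X,Y) = 2.3370 bits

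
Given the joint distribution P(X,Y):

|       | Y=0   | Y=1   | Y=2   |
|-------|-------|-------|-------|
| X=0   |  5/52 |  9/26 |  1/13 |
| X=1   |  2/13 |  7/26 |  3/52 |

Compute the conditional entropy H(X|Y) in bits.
0.9814 bits

H(X|Y) = H(X,Y) - H(Y)

H(X,Y) = -Σ_{x,y} P(x,y) log₂ P(x,y). Per-cell terms -P(x,y)·log₂P(x,y):
  X=0: 0.3249, 0.5298, 0.2846
  X=1: 0.4155, 0.5097, 0.2374
Sum of the 6 terms: H(X,Y) = 2.3019 bits

Marginal of Y (column sums):
  P(Y=0) = 5/52 + 2/13 = 1/4
  P(Y=1) = 9/26 + 7/26 = 8/13
  P(Y=2) = 1/13 + 3/52 = 7/52
H(Y) = -[(1/4)·log₂(1/4) + (8/13)·log₂(8/13) + (7/52)·log₂(7/52)]
  = 0.5000 + 0.4310 + 0.3895 = 1.3205 bits

H(X|Y) = H(X,Y) - H(Y) = 2.3019 - 1.3205 = 0.9814 bits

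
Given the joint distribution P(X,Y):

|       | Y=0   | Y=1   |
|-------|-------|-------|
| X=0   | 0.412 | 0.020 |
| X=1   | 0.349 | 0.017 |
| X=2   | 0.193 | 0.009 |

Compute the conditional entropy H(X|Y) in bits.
1.5200 bits

H(X|Y) = H(X,Y) - H(Y)

H(X,Y) = -Σ_{x,y} P(x,y) log₂ P(x,y). Per-cell terms -P(x,y)·log₂P(x,y):
  X=0: 0.527065, 0.112877
  X=1: 0.530027, 0.099931
  X=2: 0.458052, 0.061163
Sum of the 6 terms: H(X,Y) = 1.789115 bits

Marginal of Y (column sums):
  P(Y=0) = 0.412 + 0.349 + 0.193 = 0.954
  P(Y=1) = 0.020 + 0.017 + 0.009 = 0.046
H(Y) = -[0.954·log₂(0.954) + 0.046·log₂(0.046)]
  = 0.064814 + 0.204342 = 0.269156 bits

H(X|Y) = H(X,Y) - H(Y) = 1.789115 - 0.269156 = 1.5200 bits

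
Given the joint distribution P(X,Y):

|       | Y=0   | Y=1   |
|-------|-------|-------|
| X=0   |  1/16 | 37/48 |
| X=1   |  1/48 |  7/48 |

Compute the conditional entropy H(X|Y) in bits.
0.6471 bits

H(X|Y) = H(X,Y) - H(Y)

H(X,Y) = -Σ_{x,y} P(x,y) log₂ P(x,y). Per-cell terms -P(x,y)·log₂P(x,y):
  X=0: 0.25000, 0.28945
  X=1: 0.11635, 0.40507
Sum of the 4 terms: H(X,Y) = 1.0609 bits

Marginal of Y (column sums):
  P(Y=0) = 1/16 + 1/48 = 1/12
  P(Y=1) = 37/48 + 7/48 = 11/12
H(Y) = -[(1/12)·log₂(1/12) + (11/12)·log₂(11/12)]
  = 0.29875 + 0.11507 = 0.4138 bits

H(X|Y) = H(X,Y) - H(Y) = 1.0609 - 0.4138 = 0.6471 bits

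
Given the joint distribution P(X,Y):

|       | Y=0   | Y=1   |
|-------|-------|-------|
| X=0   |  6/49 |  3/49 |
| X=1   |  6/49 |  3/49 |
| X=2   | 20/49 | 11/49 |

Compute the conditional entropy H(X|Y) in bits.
1.3156 bits

H(X|Y) = H(X,Y) - H(Y)

H(X,Y) = -Σ_{x,y} P(x,y) log₂ P(x,y). Per-cell terms -P(x,y)·log₂P(x,y):
  X=0: 0.3710, 0.2467
  X=1: 0.3710, 0.2467
  X=2: 0.5277, 0.4838
Sum of the 6 terms: H(X,Y) = 2.2469 bits

Marginal of Y (column sums):
  P(Y=0) = 6/49 + 6/49 + 20/49 = 32/49
  P(Y=1) = 3/49 + 3/49 + 11/49 = 17/49
H(Y) = -[(32/49)·log₂(32/49) + (17/49)·log₂(17/49)]
  = 0.4014 + 0.5299 = 0.9313 bits

H(X|Y) = H(X,Y) - H(Y) = 2.2469 - 0.9313 = 1.3156 bits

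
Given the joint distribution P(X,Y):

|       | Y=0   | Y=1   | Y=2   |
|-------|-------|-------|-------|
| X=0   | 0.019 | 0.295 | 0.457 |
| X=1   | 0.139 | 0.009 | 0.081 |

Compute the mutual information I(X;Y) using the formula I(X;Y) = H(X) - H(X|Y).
0.3052 bits

I(X;Y) = H(X) - H(X|Y)

Marginal of X (row sums):
  P(X=0) = 0.019 + 0.295 + 0.457 = 0.771
  P(X=1) = 0.139 + 0.009 + 0.081 = 0.229
H(X) = -[0.771·log₂(0.771) + 0.229·log₂(0.229)]
  = 0.2893 + 0.4870 = 0.7763 bits

Marginal of Y (column sums):
  P(Y=0) = 0.019 + 0.139 = 0.158
  P(Y=1) = 0.295 + 0.009 = 0.304
  P(Y=2) = 0.457 + 0.081 = 0.538
H(X|Y) = Σ_y P(y)·H(X|Y=y):
  Y=0: P(Y=0) = 0.158, P(X|Y=0) = (19/158, 139/158) → H(X|Y=0) = 0.5301
  Y=1: P(Y=1) = 0.304, P(X|Y=1) = (295/304, 9/304) → H(X|Y=1) = 0.1924
  Y=2: P(Y=2) = 0.538, P(X|Y=2) = (457/538, 81/538) → H(X|Y=2) = 0.6112
H(X|Y) = 0.158·0.5301 + 0.304·0.1924 + 0.538·0.6112 = 0.4711 bits

I(X;Y) = H(X) - H(X|Y) = 0.7763 - 0.4711 = 0.3052 bits

Cross-check via I(X;Y) = H(X) + H(Y) - H(X,Y): computing H(Y) from the column sums and H(X,Y) from the 6 cells in the same way gives H(Y) = 1.4240 bits and H(X,Y) = 1.8951 bits, so
I(X;Y) = 0.7763 + 1.4240 - 1.8951 = 0.3052 bits ✓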